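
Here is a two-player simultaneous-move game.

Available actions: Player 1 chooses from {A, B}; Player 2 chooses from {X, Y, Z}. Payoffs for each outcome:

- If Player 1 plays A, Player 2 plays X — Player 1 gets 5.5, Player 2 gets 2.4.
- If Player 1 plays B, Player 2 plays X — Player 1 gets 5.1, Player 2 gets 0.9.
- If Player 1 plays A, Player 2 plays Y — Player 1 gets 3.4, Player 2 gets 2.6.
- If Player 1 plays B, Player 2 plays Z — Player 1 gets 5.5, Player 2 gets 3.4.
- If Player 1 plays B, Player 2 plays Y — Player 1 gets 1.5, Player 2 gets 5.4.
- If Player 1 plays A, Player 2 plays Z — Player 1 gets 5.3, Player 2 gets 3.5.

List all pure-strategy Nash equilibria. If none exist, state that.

none

(A, X): Player 2 can switch to Y (2.4 → 2.6). Not NE.
(A, Y): Player 2 can switch to Z (2.6 → 3.5). Not NE.
(A, Z): Player 1 can switch to B (5.3 → 5.5). Not NE.
(B, X): Player 1 can switch to A (5.1 → 5.5). Not NE.
(B, Y): Player 1 can switch to A (1.5 → 3.4). Not NE.
(B, Z): Player 2 can switch to Y (3.4 → 5.4). Not NE.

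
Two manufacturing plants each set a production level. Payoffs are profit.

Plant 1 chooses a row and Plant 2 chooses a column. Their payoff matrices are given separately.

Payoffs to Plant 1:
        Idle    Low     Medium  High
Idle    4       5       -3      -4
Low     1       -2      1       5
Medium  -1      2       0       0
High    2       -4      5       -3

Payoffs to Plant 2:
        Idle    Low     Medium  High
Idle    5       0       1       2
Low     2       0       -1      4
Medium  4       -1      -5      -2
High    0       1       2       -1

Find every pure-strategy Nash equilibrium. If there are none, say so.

The pure Nash equilibria are (Idle, Idle); (Low, High); (High, Medium).

Plant 1 against Idle: payoffs 4, 1, -1, 2 → best response Idle.
Plant 1 against Low: payoffs 5, -2, 2, -4 → best response Idle.
Plant 1 against Medium: payoffs -3, 1, 0, 5 → best response High.
Plant 1 against High: payoffs -4, 5, 0, -3 → best response Low.
Plant 2 against Idle: payoffs 5, 0, 1, 2 → best response Idle.
Plant 2 against Low: payoffs 2, 0, -1, 4 → best response High.
Plant 2 against Medium: payoffs 4, -1, -5, -2 → best response Idle.
Plant 2 against High: payoffs 0, 1, 2, -1 → best response Medium.
Mutual best responses: (Idle, Idle); (Low, High); (High, Medium).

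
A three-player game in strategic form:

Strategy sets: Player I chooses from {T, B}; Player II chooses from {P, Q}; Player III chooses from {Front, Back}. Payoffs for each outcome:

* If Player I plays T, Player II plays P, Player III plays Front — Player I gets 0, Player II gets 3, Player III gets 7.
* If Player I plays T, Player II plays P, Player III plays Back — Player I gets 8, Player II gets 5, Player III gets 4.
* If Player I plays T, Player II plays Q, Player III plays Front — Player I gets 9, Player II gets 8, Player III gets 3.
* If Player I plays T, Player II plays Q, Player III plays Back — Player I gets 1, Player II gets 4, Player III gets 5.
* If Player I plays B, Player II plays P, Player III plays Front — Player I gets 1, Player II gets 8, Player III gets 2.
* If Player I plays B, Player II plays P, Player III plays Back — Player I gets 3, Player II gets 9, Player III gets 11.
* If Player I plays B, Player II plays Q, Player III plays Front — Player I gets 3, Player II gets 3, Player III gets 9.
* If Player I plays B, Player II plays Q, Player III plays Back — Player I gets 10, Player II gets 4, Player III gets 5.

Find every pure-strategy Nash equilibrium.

This game has no pure Nash equilibrium.

Player I against (P, Front): payoffs 0, 1 → best response B.
Player I against (P, Back): payoffs 8, 3 → best response T.
Player I against (Q, Front): payoffs 9, 3 → best response T.
Player I against (Q, Back): payoffs 1, 10 → best response B.
Player II against (T, Front): payoffs 3, 8 → best response Q.
Player II against (T, Back): payoffs 5, 4 → best response P.
Player II against (B, Front): payoffs 8, 3 → best response P.
Player II against (B, Back): payoffs 9, 4 → best response P.
Player III against (T, P): payoffs 7, 4 → best response Front.
Player III against (T, Q): payoffs 3, 5 → best response Back.
Player III against (B, P): payoffs 2, 11 → best response Back.
Player III against (B, Q): payoffs 9, 5 → best response Front.
No profile is a mutual best response for all players.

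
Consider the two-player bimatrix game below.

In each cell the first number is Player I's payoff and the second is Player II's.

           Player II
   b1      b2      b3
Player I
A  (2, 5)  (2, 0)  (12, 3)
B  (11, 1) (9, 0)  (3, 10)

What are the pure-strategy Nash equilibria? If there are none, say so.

No pure-strategy Nash equilibrium.

(A, b1): Player I can switch to B (2 → 11). Not NE.
(A, b2): Player I can switch to B (2 → 9). Not NE.
(A, b3): Player II can switch to b1 (3 → 5). Not NE.
(B, b1): Player II can switch to b3 (1 → 10). Not NE.
(B, b2): Player II can switch to b1 (0 → 1). Not NE.
(B, b3): Player I can switch to A (3 → 12). Not NE.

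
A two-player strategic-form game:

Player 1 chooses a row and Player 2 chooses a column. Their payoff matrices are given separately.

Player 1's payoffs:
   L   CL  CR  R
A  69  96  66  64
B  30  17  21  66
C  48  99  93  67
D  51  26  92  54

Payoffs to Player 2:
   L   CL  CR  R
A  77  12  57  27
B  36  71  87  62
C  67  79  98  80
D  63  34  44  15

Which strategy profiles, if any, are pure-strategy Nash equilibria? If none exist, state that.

(A, L): Player 1 gets 69, best alternative 51; Player 2 gets 77, best alternative 57. No profitable deviation — NE.
(A, CL): Player 1 can switch to C (96 → 99). Not NE.
(A, CR): Player 1 can switch to C (66 → 93). Not NE.
(A, R): Player 1 can switch to B (64 → 66). Not NE.
(B, L): Player 1 can switch to A (30 → 69). Not NE.
(B, CL): Player 1 can switch to A (17 → 96). Not NE.
(B, CR): Player 1 can switch to A (21 → 66). Not NE.
(C, CR): Player 1 gets 93, best alternative 92; Player 2 gets 98, best alternative 80. No profitable deviation — NE.
(The remaining 8 profiles each have a profitable deviation by the same check.)

Pure-strategy Nash equilibria: (A, L); (C, CR)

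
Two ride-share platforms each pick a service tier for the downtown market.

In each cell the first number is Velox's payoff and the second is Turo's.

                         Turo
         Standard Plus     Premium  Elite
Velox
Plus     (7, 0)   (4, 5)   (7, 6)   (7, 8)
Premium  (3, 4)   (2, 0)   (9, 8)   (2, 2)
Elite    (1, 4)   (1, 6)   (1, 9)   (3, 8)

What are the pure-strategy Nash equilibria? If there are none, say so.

Pure-strategy Nash equilibria: (Plus, Elite), (Premium, Premium)

Check each profile: it is a Nash equilibrium iff no player can strictly gain by switching unilaterally.
(Plus, Standard): Turo can switch to Plus (0 → 5). Not NE.
(Plus, Plus): Turo can switch to Premium (5 → 6). Not NE.
(Plus, Premium): Velox can switch to Premium (7 → 9). Not NE.
(Plus, Elite): Velox gets 7, best alternative 3; Turo gets 8, best alternative 6. No profitable deviation — NE.
(Premium, Standard): Velox can switch to Plus (3 → 7). Not NE.
(Premium, Plus): Velox can switch to Plus (2 → 4). Not NE.
(Premium, Premium): Velox gets 9, best alternative 7; Turo gets 8, best alternative 4. No profitable deviation — NE.
(Premium, Elite): Velox can switch to Plus (2 → 7). Not NE.
(The remaining 4 profiles each have a profitable deviation by the same check.)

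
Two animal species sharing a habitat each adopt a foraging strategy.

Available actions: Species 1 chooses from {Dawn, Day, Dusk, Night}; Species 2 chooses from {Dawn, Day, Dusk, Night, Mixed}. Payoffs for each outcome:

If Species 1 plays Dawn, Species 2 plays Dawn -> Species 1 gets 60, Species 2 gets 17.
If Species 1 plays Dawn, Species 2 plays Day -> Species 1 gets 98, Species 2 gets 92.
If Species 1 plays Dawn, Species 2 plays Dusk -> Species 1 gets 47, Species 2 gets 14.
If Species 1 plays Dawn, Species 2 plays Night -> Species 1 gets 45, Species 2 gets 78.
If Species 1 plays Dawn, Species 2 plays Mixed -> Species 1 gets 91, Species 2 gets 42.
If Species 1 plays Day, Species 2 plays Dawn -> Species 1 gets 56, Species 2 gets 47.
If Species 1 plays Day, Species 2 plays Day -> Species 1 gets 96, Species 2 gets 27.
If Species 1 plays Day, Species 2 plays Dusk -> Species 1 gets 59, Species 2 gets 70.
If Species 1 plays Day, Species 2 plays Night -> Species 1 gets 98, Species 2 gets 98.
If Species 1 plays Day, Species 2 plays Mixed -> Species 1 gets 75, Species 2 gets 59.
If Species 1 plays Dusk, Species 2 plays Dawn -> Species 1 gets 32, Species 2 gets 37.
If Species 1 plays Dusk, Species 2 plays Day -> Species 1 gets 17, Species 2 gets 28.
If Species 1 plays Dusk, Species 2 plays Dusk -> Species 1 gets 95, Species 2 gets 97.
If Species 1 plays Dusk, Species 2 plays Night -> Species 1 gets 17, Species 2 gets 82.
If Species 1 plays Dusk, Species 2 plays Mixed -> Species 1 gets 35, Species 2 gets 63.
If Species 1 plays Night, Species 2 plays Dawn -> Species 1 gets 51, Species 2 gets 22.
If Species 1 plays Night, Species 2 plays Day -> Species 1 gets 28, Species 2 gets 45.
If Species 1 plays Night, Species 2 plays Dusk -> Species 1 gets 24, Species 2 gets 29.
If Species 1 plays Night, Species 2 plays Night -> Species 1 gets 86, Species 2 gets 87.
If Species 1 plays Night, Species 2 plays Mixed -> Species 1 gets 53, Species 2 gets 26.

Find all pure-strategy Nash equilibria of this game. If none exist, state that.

Species 1 against Dawn: payoffs 60, 56, 32, 51 → best response Dawn.
Species 1 against Day: payoffs 98, 96, 17, 28 → best response Dawn.
Species 1 against Dusk: payoffs 47, 59, 95, 24 → best response Dusk.
Species 1 against Night: payoffs 45, 98, 17, 86 → best response Day.
Species 1 against Mixed: payoffs 91, 75, 35, 53 → best response Dawn.
Species 2 against Dawn: payoffs 17, 92, 14, 78, 42 → best response Day.
Species 2 against Day: payoffs 47, 27, 70, 98, 59 → best response Night.
Species 2 against Dusk: payoffs 37, 28, 97, 82, 63 → best response Dusk.
Species 2 against Night: payoffs 22, 45, 29, 87, 26 → best response Night.
Mutual best responses: (Dawn, Day); (Day, Night); (Dusk, Dusk).

(Dawn, Day) and (Day, Night) and (Dusk, Dusk)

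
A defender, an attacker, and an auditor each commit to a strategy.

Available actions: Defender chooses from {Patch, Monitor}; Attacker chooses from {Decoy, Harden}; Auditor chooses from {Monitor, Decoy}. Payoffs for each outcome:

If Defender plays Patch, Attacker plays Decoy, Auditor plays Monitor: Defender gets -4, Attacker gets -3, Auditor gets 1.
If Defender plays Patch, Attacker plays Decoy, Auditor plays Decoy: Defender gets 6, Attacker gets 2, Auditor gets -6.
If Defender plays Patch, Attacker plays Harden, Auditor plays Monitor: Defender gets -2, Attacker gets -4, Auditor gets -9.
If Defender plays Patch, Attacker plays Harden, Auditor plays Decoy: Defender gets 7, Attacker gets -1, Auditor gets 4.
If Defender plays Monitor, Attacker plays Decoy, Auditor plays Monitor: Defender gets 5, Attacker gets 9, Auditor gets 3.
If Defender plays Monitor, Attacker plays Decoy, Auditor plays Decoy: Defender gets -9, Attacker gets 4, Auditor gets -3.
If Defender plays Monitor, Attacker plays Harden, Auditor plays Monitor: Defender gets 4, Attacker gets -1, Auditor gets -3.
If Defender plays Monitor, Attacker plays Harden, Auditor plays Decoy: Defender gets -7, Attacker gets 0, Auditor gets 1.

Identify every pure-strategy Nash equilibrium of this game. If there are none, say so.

Pure NE: (Monitor, Decoy, Monitor)

Mark each player's best response to every combination of opponents' strategies; a profile where every player is best-responding is a pure Nash equilibrium.
Defender against (Decoy, Monitor): payoffs -4, 5 → best response Monitor.
Defender against (Decoy, Decoy): payoffs 6, -9 → best response Patch.
Defender against (Harden, Monitor): payoffs -2, 4 → best response Monitor.
Defender against (Harden, Decoy): payoffs 7, -7 → best response Patch.
Attacker against (Patch, Monitor): payoffs -3, -4 → best response Decoy.
Attacker against (Patch, Decoy): payoffs 2, -1 → best response Decoy.
Attacker against (Monitor, Monitor): payoffs 9, -1 → best response Decoy.
Attacker against (Monitor, Decoy): payoffs 4, 0 → best response Decoy.
Auditor against (Patch, Decoy): payoffs 1, -6 → best response Monitor.
Auditor against (Patch, Harden): payoffs -9, 4 → best response Decoy.
Auditor against (Monitor, Decoy): payoffs 3, -3 → best response Monitor.
Auditor against (Monitor, Harden): payoffs -3, 1 → best response Decoy.
Mutual best responses: (Monitor, Decoy, Monitor).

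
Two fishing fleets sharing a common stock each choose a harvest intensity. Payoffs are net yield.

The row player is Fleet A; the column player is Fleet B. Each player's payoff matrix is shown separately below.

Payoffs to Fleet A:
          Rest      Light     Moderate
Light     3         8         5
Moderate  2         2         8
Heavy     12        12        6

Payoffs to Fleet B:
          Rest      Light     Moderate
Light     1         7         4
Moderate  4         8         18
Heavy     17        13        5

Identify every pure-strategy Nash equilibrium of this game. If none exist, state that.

For each strategy profile, look for a profitable unilateral deviation.
(Light, Rest): Fleet A can switch to Heavy (3 → 12). Not NE.
(Light, Light): Fleet A can switch to Heavy (8 → 12). Not NE.
(Light, Moderate): Fleet A can switch to Moderate (5 → 8). Not NE.
(Moderate, Rest): Fleet A can switch to Light (2 → 3). Not NE.
(Moderate, Light): Fleet A can switch to Light (2 → 8). Not NE.
(Moderate, Moderate): Fleet A gets 8, best alternative 6; Fleet B gets 18, best alternative 8. No profitable deviation — NE.
(Heavy, Rest): Fleet A gets 12, best alternative 3; Fleet B gets 17, best alternative 13. No profitable deviation — NE.
(Heavy, Light): Fleet B can switch to Rest (13 → 17). Not NE.
(Heavy, Moderate): Fleet A can switch to Moderate (6 → 8). Not NE.

The pure Nash equilibria are (Moderate, Moderate) and (Heavy, Rest).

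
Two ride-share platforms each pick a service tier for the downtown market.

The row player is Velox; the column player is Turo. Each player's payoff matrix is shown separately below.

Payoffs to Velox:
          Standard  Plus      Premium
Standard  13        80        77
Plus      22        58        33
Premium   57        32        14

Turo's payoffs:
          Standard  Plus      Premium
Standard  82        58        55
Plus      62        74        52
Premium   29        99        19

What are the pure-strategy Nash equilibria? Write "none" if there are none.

For each player, find the best response to each opponent profile; mutual best responses are the pure NE.
Velox against Standard: payoffs 13, 22, 57 → best response Premium.
Velox against Plus: payoffs 80, 58, 32 → best response Standard.
Velox against Premium: payoffs 77, 33, 14 → best response Standard.
Turo against Standard: payoffs 82, 58, 55 → best response Standard.
Turo against Plus: payoffs 62, 74, 52 → best response Plus.
Turo against Premium: payoffs 29, 99, 19 → best response Plus.
No profile is a mutual best response for all players.

No pure-strategy Nash equilibrium.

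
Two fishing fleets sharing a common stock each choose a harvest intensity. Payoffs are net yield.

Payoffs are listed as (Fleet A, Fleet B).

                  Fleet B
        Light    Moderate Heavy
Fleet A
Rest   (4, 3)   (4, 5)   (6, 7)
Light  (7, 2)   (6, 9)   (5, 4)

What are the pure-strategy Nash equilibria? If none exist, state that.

(Rest, Light): Fleet A can switch to Light (4 → 7). Not NE.
(Rest, Moderate): Fleet A can switch to Light (4 → 6). Not NE.
(Rest, Heavy): Fleet A gets 6, best alternative 5; Fleet B gets 7, best alternative 5. No profitable deviation — NE.
(Light, Light): Fleet B can switch to Moderate (2 → 9). Not NE.
(Light, Moderate): Fleet A gets 6, best alternative 4; Fleet B gets 9, best alternative 4. No profitable deviation — NE.
(Light, Heavy): Fleet A can switch to Rest (5 → 6). Not NE.

The pure Nash equilibria are (Rest, Heavy) and (Light, Moderate).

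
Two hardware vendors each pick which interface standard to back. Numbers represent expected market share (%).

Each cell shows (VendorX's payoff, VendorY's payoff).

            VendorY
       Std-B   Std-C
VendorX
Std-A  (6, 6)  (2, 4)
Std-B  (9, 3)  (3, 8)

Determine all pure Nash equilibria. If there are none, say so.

VendorX against Std-B: payoffs 6, 9 → best response Std-B.
VendorX against Std-C: payoffs 2, 3 → best response Std-B.
VendorY against Std-A: payoffs 6, 4 → best response Std-B.
VendorY against Std-B: payoffs 3, 8 → best response Std-C.
Mutual best responses: (Std-B, Std-C).

The unique pure-strategy Nash equilibrium is (Std-B, Std-C).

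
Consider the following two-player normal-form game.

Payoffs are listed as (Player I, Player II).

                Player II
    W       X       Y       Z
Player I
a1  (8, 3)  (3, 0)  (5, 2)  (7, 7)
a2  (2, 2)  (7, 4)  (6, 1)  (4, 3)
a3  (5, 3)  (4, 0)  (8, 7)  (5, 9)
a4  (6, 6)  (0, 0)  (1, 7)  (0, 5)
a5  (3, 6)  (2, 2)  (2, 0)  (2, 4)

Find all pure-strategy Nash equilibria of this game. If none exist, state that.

(a1, Z); (a2, X)

Check each profile: it is a Nash equilibrium iff no player can strictly gain by switching unilaterally.
(a1, W): Player II can switch to Z (3 → 7). Not NE.
(a1, X): Player I can switch to a2 (3 → 7). Not NE.
(a1, Y): Player I can switch to a2 (5 → 6). Not NE.
(a1, Z): Player I gets 7, best alternative 5; Player II gets 7, best alternative 3. No profitable deviation — NE.
(a2, W): Player I can switch to a1 (2 → 8). Not NE.
(a2, X): Player I gets 7, best alternative 4; Player II gets 4, best alternative 3. No profitable deviation — NE.
(a2, Y): Player I can switch to a3 (6 → 8). Not NE.
(a2, Z): Player I can switch to a1 (4 → 7). Not NE.
(a3, W): Player I can switch to a1 (5 → 8). Not NE.
(a3, X): Player I can switch to a2 (4 → 7). Not NE.
(The remaining 10 profiles each have a profitable deviation by the same check.)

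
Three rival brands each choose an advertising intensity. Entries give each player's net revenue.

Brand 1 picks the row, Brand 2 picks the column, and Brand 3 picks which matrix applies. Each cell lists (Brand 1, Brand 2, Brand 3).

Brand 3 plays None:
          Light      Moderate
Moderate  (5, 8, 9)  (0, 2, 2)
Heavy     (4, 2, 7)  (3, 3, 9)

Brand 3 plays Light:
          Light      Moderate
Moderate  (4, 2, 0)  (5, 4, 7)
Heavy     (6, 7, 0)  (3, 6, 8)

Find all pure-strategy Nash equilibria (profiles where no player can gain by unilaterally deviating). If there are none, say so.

Brand 1 against (Light, None): payoffs 5, 4 → best response Moderate.
Brand 1 against (Light, Light): payoffs 4, 6 → best response Heavy.
Brand 1 against (Moderate, None): payoffs 0, 3 → best response Heavy.
Brand 1 against (Moderate, Light): payoffs 5, 3 → best response Moderate.
Brand 2 against (Moderate, None): payoffs 8, 2 → best response Light.
Brand 2 against (Moderate, Light): payoffs 2, 4 → best response Moderate.
Brand 2 against (Heavy, None): payoffs 2, 3 → best response Moderate.
Brand 2 against (Heavy, Light): payoffs 7, 6 → best response Light.
Brand 3 against (Moderate, Light): payoffs 9, 0 → best response None.
Brand 3 against (Moderate, Moderate): payoffs 2, 7 → best response Light.
Brand 3 against (Heavy, Light): payoffs 7, 0 → best response None.
Brand 3 against (Heavy, Moderate): payoffs 9, 8 → best response None.
Mutual best responses: (Moderate, Light, None); (Moderate, Moderate, Light); (Heavy, Moderate, None).

The pure Nash equilibria are (Moderate, Light, None) and (Moderate, Moderate, Light) and (Heavy, Moderate, None).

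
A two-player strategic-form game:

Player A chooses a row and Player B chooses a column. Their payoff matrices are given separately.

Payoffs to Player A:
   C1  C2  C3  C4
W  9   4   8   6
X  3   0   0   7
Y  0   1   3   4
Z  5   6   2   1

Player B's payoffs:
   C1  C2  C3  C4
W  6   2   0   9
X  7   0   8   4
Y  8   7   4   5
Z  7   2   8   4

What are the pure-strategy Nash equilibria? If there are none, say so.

There is no pure-strategy Nash equilibrium.

Player A against C1: payoffs 9, 3, 0, 5 → best response W.
Player A against C2: payoffs 4, 0, 1, 6 → best response Z.
Player A against C3: payoffs 8, 0, 3, 2 → best response W.
Player A against C4: payoffs 6, 7, 4, 1 → best response X.
Player B against W: payoffs 6, 2, 0, 9 → best response C4.
Player B against X: payoffs 7, 0, 8, 4 → best response C3.
Player B against Y: payoffs 8, 7, 4, 5 → best response C1.
Player B against Z: payoffs 7, 2, 8, 4 → best response C3.
No profile is a mutual best response for all players.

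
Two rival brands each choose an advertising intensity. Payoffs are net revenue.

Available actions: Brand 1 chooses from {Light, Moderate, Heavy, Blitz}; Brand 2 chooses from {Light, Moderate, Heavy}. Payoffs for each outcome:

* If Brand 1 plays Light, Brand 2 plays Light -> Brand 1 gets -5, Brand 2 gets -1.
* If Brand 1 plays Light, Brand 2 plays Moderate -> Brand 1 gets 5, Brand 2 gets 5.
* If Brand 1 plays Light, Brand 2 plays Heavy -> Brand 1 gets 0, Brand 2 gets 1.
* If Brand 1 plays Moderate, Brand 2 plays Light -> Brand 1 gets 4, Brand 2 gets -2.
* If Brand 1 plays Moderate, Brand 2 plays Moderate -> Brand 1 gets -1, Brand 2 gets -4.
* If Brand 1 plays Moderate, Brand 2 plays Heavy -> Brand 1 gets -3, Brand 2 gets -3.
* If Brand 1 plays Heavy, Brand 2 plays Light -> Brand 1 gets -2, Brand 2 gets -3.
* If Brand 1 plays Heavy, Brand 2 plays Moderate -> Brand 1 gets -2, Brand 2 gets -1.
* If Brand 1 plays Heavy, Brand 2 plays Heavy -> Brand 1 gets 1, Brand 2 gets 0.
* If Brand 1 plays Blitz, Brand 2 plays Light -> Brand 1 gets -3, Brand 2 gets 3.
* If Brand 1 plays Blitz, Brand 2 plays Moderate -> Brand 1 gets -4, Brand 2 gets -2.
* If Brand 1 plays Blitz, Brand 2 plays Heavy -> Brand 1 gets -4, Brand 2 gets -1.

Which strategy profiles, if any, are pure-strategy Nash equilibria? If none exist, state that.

The pure Nash equilibria are (Light, Moderate) and (Moderate, Light) and (Heavy, Heavy).

Brand 1 against Light: payoffs -5, 4, -2, -3 → best response Moderate.
Brand 1 against Moderate: payoffs 5, -1, -2, -4 → best response Light.
Brand 1 against Heavy: payoffs 0, -3, 1, -4 → best response Heavy.
Brand 2 against Light: payoffs -1, 5, 1 → best response Moderate.
Brand 2 against Moderate: payoffs -2, -4, -3 → best response Light.
Brand 2 against Heavy: payoffs -3, -1, 0 → best response Heavy.
Brand 2 against Blitz: payoffs 3, -2, -1 → best response Light.
Mutual best responses: (Light, Moderate); (Moderate, Light); (Heavy, Heavy).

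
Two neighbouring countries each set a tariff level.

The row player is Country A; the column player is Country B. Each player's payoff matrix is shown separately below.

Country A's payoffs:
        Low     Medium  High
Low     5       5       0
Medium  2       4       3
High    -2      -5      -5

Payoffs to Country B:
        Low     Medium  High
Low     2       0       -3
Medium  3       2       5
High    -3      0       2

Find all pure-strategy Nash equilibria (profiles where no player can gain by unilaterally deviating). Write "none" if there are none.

(Low, Low): Country A gets 5, best alternative 2; Country B gets 2, best alternative 0. No profitable deviation — NE.
(Low, Medium): Country B can switch to Low (0 → 2). Not NE.
(Low, High): Country A can switch to Medium (0 → 3). Not NE.
(Medium, Low): Country A can switch to Low (2 → 5). Not NE.
(Medium, Medium): Country A can switch to Low (4 → 5). Not NE.
(Medium, High): Country A gets 3, best alternative 0; Country B gets 5, best alternative 3. No profitable deviation — NE.
(High, Low): Country A can switch to Low (-2 → 5). Not NE.
(High, Medium): Country A can switch to Low (-5 → 5). Not NE.
(The remaining 1 profile has a profitable deviation by the same check.)

(Low, Low) and (Medium, High)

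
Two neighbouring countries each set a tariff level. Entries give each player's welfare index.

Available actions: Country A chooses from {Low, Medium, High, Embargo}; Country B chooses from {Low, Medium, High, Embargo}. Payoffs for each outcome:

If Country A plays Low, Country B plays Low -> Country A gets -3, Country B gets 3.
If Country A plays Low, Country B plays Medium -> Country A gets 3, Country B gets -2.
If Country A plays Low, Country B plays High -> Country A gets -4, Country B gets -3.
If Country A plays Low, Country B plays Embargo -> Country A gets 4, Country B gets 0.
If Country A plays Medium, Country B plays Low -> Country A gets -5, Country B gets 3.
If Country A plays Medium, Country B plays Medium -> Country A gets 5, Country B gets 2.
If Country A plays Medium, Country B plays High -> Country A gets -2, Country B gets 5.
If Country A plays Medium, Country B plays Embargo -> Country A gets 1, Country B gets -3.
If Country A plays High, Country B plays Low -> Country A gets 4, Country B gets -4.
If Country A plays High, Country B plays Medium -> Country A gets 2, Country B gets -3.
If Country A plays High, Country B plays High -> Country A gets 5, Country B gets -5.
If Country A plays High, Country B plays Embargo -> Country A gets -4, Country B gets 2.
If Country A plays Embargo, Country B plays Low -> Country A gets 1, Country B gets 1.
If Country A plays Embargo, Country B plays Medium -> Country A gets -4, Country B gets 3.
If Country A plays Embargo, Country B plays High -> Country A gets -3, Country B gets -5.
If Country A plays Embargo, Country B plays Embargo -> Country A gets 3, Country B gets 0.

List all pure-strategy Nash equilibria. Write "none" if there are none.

There is no pure-strategy Nash equilibrium.

For each player, find the best response to each opponent profile; mutual best responses are the pure NE.
Country A against Low: payoffs -3, -5, 4, 1 → best response High.
Country A against Medium: payoffs 3, 5, 2, -4 → best response Medium.
Country A against High: payoffs -4, -2, 5, -3 → best response High.
Country A against Embargo: payoffs 4, 1, -4, 3 → best response Low.
Country B against Low: payoffs 3, -2, -3, 0 → best response Low.
Country B against Medium: payoffs 3, 2, 5, -3 → best response High.
Country B against High: payoffs -4, -3, -5, 2 → best response Embargo.
Country B against Embargo: payoffs 1, 3, -5, 0 → best response Medium.
No profile is a mutual best response for all players.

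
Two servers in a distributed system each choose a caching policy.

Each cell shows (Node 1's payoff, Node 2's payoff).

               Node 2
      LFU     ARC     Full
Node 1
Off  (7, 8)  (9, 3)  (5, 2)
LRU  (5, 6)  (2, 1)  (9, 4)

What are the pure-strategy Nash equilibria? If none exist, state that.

(Off, LFU): Node 1 gets 7, best alternative 5; Node 2 gets 8, best alternative 3. No profitable deviation — NE.
(Off, ARC): Node 2 can switch to LFU (3 → 8). Not NE.
(Off, Full): Node 1 can switch to LRU (5 → 9). Not NE.
(LRU, LFU): Node 1 can switch to Off (5 → 7). Not NE.
(LRU, ARC): Node 1 can switch to Off (2 → 9). Not NE.
(LRU, Full): Node 2 can switch to LFU (4 → 6). Not NE.

(Off, LFU)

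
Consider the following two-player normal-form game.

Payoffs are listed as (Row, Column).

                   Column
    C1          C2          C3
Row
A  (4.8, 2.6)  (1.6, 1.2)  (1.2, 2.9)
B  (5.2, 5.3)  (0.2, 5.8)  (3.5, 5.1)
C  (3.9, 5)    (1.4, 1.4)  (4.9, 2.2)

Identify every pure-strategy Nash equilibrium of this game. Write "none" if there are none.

There is no pure-strategy Nash equilibrium.

Mark each player's best response to every combination of opponents' strategies; a profile where every player is best-responding is a pure Nash equilibrium.
Row against C1: payoffs 4.8, 5.2, 3.9 → best response B.
Row against C2: payoffs 1.6, 0.2, 1.4 → best response A.
Row against C3: payoffs 1.2, 3.5, 4.9 → best response C.
Column against A: payoffs 2.6, 1.2, 2.9 → best response C3.
Column against B: payoffs 5.3, 5.8, 5.1 → best response C2.
Column against C: payoffs 5, 1.4, 2.2 → best response C1.
No profile is a mutual best response for all players.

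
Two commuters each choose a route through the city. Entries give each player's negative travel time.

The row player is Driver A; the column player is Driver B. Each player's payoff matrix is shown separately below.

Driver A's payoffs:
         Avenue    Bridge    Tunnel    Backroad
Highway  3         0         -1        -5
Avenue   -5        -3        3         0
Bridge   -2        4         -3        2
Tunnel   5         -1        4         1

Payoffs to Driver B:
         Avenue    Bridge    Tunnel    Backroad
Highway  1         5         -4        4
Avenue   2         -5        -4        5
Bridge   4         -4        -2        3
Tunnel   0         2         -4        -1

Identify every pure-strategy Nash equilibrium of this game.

(Highway, Avenue): Driver A can switch to Tunnel (3 → 5). Not NE.
(Highway, Bridge): Driver A can switch to Bridge (0 → 4). Not NE.
(Highway, Tunnel): Driver A can switch to Avenue (-1 → 3). Not NE.
(Highway, Backroad): Driver A can switch to Avenue (-5 → 0). Not NE.
(Avenue, Avenue): Driver A can switch to Highway (-5 → 3). Not NE.
(Avenue, Bridge): Driver A can switch to Highway (-3 → 0). Not NE.
(Avenue, Tunnel): Driver A can switch to Tunnel (3 → 4). Not NE.
(Avenue, Backroad): Driver A can switch to Bridge (0 → 2). Not NE.
(The remaining 8 profiles each have a profitable deviation by the same check.)

There is no pure-strategy Nash equilibrium.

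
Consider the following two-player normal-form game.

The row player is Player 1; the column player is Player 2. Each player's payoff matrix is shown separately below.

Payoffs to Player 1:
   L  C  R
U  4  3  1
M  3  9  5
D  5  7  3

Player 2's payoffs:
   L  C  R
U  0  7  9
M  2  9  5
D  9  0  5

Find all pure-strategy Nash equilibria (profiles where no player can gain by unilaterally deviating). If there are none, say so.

For each player, find the best response to each opponent profile; mutual best responses are the pure NE.
Player 1 against L: payoffs 4, 3, 5 → best response D.
Player 1 against C: payoffs 3, 9, 7 → best response M.
Player 1 against R: payoffs 1, 5, 3 → best response M.
Player 2 against U: payoffs 0, 7, 9 → best response R.
Player 2 against M: payoffs 2, 9, 5 → best response C.
Player 2 against D: payoffs 9, 0, 5 → best response L.
Mutual best responses: (M, C); (D, L).

(M, C); (D, L)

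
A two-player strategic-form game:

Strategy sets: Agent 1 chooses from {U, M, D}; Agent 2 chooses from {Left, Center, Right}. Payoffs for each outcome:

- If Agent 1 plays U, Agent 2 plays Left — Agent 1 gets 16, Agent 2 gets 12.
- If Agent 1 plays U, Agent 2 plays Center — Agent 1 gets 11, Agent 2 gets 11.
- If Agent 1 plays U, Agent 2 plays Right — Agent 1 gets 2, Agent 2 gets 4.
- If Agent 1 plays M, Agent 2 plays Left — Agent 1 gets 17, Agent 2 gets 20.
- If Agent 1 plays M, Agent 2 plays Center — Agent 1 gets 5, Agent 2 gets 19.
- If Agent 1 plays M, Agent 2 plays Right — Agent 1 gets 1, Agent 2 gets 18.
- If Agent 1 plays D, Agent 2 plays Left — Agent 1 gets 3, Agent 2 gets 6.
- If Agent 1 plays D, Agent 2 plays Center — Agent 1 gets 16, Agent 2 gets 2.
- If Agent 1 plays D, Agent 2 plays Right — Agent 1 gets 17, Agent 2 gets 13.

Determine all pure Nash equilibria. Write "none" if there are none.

Mark each player's best response to every combination of opponents' strategies; a profile where every player is best-responding is a pure Nash equilibrium.
Agent 1 against Left: payoffs 16, 17, 3 → best response M.
Agent 1 against Center: payoffs 11, 5, 16 → best response D.
Agent 1 against Right: payoffs 2, 1, 17 → best response D.
Agent 2 against U: payoffs 12, 11, 4 → best response Left.
Agent 2 against M: payoffs 20, 19, 18 → best response Left.
Agent 2 against D: payoffs 6, 2, 13 → best response Right.
Mutual best responses: (M, Left); (D, Right).

(M, Left), (D, Right)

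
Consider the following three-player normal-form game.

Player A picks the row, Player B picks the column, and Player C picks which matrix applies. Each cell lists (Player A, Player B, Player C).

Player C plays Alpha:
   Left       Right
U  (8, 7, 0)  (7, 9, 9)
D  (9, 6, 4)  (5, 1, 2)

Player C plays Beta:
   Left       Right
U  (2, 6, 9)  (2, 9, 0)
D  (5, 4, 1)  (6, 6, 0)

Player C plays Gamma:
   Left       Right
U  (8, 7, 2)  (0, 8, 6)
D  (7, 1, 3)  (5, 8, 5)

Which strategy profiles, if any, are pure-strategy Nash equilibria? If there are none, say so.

(U, Left, Alpha): Player A can switch to D (8 → 9). Not NE.
(U, Left, Beta): Player A can switch to D (2 → 5). Not NE.
(U, Left, Gamma): Player B can switch to Right (7 → 8). Not NE.
(U, Right, Alpha): Player A gets 7, best alternative 5; Player B gets 9, best alternative 7; Player C gets 9, best alternative 6. No profitable deviation — NE.
(U, Right, Beta): Player A can switch to D (2 → 6). Not NE.
(U, Right, Gamma): Player A can switch to D (0 → 5). Not NE.
(D, Left, Alpha): Player A gets 9, best alternative 8; Player B gets 6, best alternative 1; Player C gets 4, best alternative 3. No profitable deviation — NE.
(D, Left, Beta): Player B can switch to Right (4 → 6). Not NE.
(D, Left, Gamma): Player A can switch to U (7 → 8). Not NE.
(D, Right, Alpha): Player A can switch to U (5 → 7). Not NE.
(D, Right, Beta): Player C can switch to Alpha (0 → 2). Not NE.
(D, Right, Gamma): Player A gets 5, best alternative 0; Player B gets 8, best alternative 1; Player C gets 5, best alternative 2. No profitable deviation — NE.

(U, Right, Alpha) and (D, Left, Alpha) and (D, Right, Gamma)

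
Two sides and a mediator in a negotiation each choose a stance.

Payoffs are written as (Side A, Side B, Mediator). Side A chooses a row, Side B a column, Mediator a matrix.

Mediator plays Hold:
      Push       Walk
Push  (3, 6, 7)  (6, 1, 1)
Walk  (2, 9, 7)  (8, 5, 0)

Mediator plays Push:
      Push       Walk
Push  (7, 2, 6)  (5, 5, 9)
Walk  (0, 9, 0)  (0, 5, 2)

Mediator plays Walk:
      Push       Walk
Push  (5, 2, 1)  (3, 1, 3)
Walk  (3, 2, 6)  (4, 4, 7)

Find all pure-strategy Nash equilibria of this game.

Side A against (Push, Hold): payoffs 3, 2 → best response Push.
Side A against (Push, Push): payoffs 7, 0 → best response Push.
Side A against (Push, Walk): payoffs 5, 3 → best response Push.
Side A against (Walk, Hold): payoffs 6, 8 → best response Walk.
Side A against (Walk, Push): payoffs 5, 0 → best response Push.
Side A against (Walk, Walk): payoffs 3, 4 → best response Walk.
Side B against (Push, Hold): payoffs 6, 1 → best response Push.
Side B against (Push, Push): payoffs 2, 5 → best response Walk.
Side B against (Push, Walk): payoffs 2, 1 → best response Push.
Side B against (Walk, Hold): payoffs 9, 5 → best response Push.
Side B against (Walk, Push): payoffs 9, 5 → best response Push.
Side B against (Walk, Walk): payoffs 2, 4 → best response Walk.
Mediator against (Push, Push): payoffs 7, 6, 1 → best response Hold.
Mediator against (Push, Walk): payoffs 1, 9, 3 → best response Push.
Mediator against (Walk, Push): payoffs 7, 0, 6 → best response Hold.
Mediator against (Walk, Walk): payoffs 0, 2, 7 → best response Walk.
Mutual best responses: (Push, Push, Hold); (Push, Walk, Push); (Walk, Walk, Walk).

Pure-strategy Nash equilibria: (Push, Push, Hold), (Push, Walk, Push), (Walk, Walk, Walk)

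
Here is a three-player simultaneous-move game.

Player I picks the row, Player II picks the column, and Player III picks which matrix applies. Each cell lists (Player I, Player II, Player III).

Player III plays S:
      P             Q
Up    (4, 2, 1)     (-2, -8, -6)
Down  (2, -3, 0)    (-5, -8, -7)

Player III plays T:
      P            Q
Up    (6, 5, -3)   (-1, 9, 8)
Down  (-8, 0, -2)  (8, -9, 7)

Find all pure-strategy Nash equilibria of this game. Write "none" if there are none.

Check each profile: it is a Nash equilibrium iff no player can strictly gain by switching unilaterally.
(Up, P, S): Player I gets 4, best alternative 2; Player II gets 2, best alternative -8; Player III gets 1, best alternative -3. No profitable deviation — NE.
(Up, P, T): Player II can switch to Q (5 → 9). Not NE.
(Up, Q, S): Player II can switch to P (-8 → 2). Not NE.
(Up, Q, T): Player I can switch to Down (-1 → 8). Not NE.
(Down, P, S): Player I can switch to Up (2 → 4). Not NE.
(Down, P, T): Player I can switch to Up (-8 → 6). Not NE.
(Down, Q, S): Player I can switch to Up (-5 → -2). Not NE.
(Down, Q, T): Player II can switch to P (-9 → 0). Not NE.

(Up, P, S)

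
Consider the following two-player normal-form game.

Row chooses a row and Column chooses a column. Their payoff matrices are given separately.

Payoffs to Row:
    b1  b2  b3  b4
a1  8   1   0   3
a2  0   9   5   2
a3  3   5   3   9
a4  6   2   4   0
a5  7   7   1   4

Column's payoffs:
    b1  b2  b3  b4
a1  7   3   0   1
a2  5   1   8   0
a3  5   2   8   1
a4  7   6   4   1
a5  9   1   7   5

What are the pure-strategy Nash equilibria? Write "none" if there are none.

(a1, b1): Row gets 8, best alternative 7; Column gets 7, best alternative 3. No profitable deviation — NE.
(a1, b2): Row can switch to a2 (1 → 9). Not NE.
(a1, b3): Row can switch to a2 (0 → 5). Not NE.
(a1, b4): Row can switch to a3 (3 → 9). Not NE.
(a2, b1): Row can switch to a1 (0 → 8). Not NE.
(a2, b2): Column can switch to b1 (1 → 5). Not NE.
(a2, b3): Row gets 5, best alternative 4; Column gets 8, best alternative 5. No profitable deviation — NE.
(a2, b4): Row can switch to a1 (2 → 3). Not NE.
(The remaining 12 profiles each have a profitable deviation by the same check.)

The pure Nash equilibria are (a1, b1); (a2, b3).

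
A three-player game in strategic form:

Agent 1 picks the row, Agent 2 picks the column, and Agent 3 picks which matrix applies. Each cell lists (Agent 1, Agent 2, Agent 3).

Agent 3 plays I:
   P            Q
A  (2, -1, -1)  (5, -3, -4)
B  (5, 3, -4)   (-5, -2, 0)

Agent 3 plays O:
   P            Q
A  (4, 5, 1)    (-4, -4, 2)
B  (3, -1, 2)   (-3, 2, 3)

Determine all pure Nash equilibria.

Mark each player's best response to every combination of opponents' strategies; a profile where every player is best-responding is a pure Nash equilibrium.
Agent 1 against (P, I): payoffs 2, 5 → best response B.
Agent 1 against (P, O): payoffs 4, 3 → best response A.
Agent 1 against (Q, I): payoffs 5, -5 → best response A.
Agent 1 against (Q, O): payoffs -4, -3 → best response B.
Agent 2 against (A, I): payoffs -1, -3 → best response P.
Agent 2 against (A, O): payoffs 5, -4 → best response P.
Agent 2 against (B, I): payoffs 3, -2 → best response P.
Agent 2 against (B, O): payoffs -1, 2 → best response Q.
Agent 3 against (A, P): payoffs -1, 1 → best response O.
Agent 3 against (A, Q): payoffs -4, 2 → best response O.
Agent 3 against (B, P): payoffs -4, 2 → best response O.
Agent 3 against (B, Q): payoffs 0, 3 → best response O.
Mutual best responses: (A, P, O); (B, Q, O).

(A, P, O) and (B, Q, O)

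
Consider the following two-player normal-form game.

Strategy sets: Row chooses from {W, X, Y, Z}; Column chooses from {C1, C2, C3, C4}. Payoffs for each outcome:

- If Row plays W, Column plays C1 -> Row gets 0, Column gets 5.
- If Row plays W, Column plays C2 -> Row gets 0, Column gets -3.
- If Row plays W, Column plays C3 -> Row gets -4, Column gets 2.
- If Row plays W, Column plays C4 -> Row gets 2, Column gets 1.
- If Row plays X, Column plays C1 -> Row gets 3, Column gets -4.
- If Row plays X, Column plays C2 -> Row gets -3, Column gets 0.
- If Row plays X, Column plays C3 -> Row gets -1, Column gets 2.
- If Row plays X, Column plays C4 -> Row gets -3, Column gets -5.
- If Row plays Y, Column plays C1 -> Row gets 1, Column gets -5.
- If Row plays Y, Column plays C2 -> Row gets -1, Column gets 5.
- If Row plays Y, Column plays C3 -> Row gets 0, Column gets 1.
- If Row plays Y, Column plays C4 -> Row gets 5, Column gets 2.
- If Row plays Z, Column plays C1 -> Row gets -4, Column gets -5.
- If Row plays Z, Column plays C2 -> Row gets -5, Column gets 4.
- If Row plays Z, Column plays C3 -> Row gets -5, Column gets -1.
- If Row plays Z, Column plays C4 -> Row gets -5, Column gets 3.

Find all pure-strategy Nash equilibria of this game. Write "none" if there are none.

(W, C1): Row can switch to X (0 → 3). Not NE.
(W, C2): Column can switch to C1 (-3 → 5). Not NE.
(W, C3): Row can switch to X (-4 → -1). Not NE.
(W, C4): Row can switch to Y (2 → 5). Not NE.
(X, C1): Column can switch to C2 (-4 → 0). Not NE.
(X, C2): Row can switch to W (-3 → 0). Not NE.
(X, C3): Row can switch to Y (-1 → 0). Not NE.
(X, C4): Row can switch to W (-3 → 2). Not NE.
(The remaining 8 profiles each have a profitable deviation by the same check.)

This game has no pure Nash equilibrium.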